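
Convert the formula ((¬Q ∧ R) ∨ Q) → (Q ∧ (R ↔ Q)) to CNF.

((¬Q ∧ R) ∨ Q) → (Q ∧ (R ↔ Q))
≡ ¬((¬Q ∧ R) ∨ Q) ∨ (Q ∧ (R ↔ Q))   [eliminate →]
≡ ¬((¬Q ∧ R) ∨ Q) ∨ (Q ∧ (R → Q) ∧ (Q → R))   [eliminate ↔]
≡ ¬((¬Q ∧ R) ∨ Q) ∨ (Q ∧ (¬R ∨ Q) ∧ (Q → R))   [eliminate →]
≡ ¬((¬Q ∧ R) ∨ Q) ∨ (Q ∧ (¬R ∨ Q) ∧ (¬Q ∨ R))   [eliminate →]
≡ (¬(¬Q ∧ R) ∧ ¬Q) ∨ (Q ∧ (¬R ∨ Q) ∧ (¬Q ∨ R))   [De Morgan]
≡ ((¬¬Q ∨ ¬R) ∧ ¬Q) ∨ (Q ∧ (¬R ∨ Q) ∧ (¬Q ∨ R))   [De Morgan]
≡ ((Q ∨ ¬R) ∧ ¬Q) ∨ (Q ∧ (¬R ∨ Q) ∧ (¬Q ∨ R))   [double negation]
≡ (Q ∨ ¬R ∨ Q) ∧ (Q ∨ ¬R ∨ ¬R ∨ Q) ∧ (Q ∨ ¬R ∨ ¬Q ∨ R) ∧ (¬Q ∨ Q) ∧ (¬Q ∨ ¬R ∨ Q) ∧ (¬Q ∨ ¬Q ∨ R)   [distribute ∨ over ∧]
≡ (Q ∨ ¬R) ∧ (¬Q ∨ R)   [simplify]

(Q ∨ ¬R) ∧ (¬Q ∨ R)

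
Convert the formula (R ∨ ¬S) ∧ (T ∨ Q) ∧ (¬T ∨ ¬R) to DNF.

R ∧ Q ∧ ¬T ∨ ¬S ∧ T ∧ ¬R ∨ ¬S ∧ Q ∧ ¬T ∨ ¬S ∧ Q ∧ ¬R

(R ∨ ¬S) ∧ (T ∨ Q) ∧ (¬T ∨ ¬R)
≡ R ∧ T ∧ ¬T ∨ R ∧ T ∧ ¬R ∨ R ∧ Q ∧ ¬T ∨ R ∧ Q ∧ ¬R ∨ ¬S ∧ T ∧ ¬T ∨ ¬S ∧ T ∧ ¬R ∨ ¬S ∧ Q ∧ ¬T ∨ ¬S ∧ Q ∧ ¬R   [distribute ∧ over ∨]
≡ R ∧ Q ∧ ¬T ∨ ¬S ∧ T ∧ ¬R ∨ ¬S ∧ Q ∧ ¬T ∨ ¬S ∧ Q ∧ ¬R   [simplify]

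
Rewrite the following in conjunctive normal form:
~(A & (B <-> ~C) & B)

~A | C | ~B

~(A & (B <-> ~C) & B)
≡ ~(A & (B -> ~C) & (~C -> B) & B)   (eliminate <->)
≡ ~(A & (~B | ~C) & (~C -> B) & B)   (eliminate ->)
≡ ~(A & (~B | ~C) & (~~C | B) & B)   (eliminate ->)
≡ ~A | ~(~B | ~C) | ~(~~C | B) | ~B   (De Morgan)
≡ ~A | (~~B & ~~C) | ~(~~C | B) | ~B   (De Morgan)
≡ ~A | (B & ~~C) | ~(~~C | B) | ~B   (double negation)
≡ ~A | (B & C) | ~(~~C | B) | ~B   (double negation)
≡ ~A | (B & C) | (~~~C & ~B) | ~B   (De Morgan)
≡ ~A | (B & C) | (~C & ~B) | ~B   (double negation)
≡ (~A | B | ~C | ~B) & (~A | B | ~B | ~B) & (~A | C | ~C | ~B) & (~A | C | ~B | ~B)   (distribute | over &)
≡ ~A | C | ~B   (simplify)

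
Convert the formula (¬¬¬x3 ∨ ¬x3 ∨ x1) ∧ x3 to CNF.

(¬x3 ∨ x1) ∧ x3

(¬¬¬x3 ∨ ¬x3 ∨ x1) ∧ x3
⇔ (¬x3 ∨ ¬x3 ∨ x1) ∧ x3   (double negation)
⇔ (¬x3 ∨ x1) ∧ x3   (simplify)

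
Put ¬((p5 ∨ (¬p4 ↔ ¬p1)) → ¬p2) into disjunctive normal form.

¬((p5 ∨ (¬p4 ↔ ¬p1)) → ¬p2)
⇔ ¬(¬(p5 ∨ (¬p4 ↔ ¬p1)) ∨ ¬p2)   [eliminate →]
⇔ ¬(¬(p5 ∨ ((¬p4 → ¬p1) ∧ (¬p1 → ¬p4))) ∨ ¬p2)   [eliminate ↔]
⇔ ¬(¬(p5 ∨ ((¬¬p4 ∨ ¬p1) ∧ (¬p1 → ¬p4))) ∨ ¬p2)   [eliminate →]
⇔ ¬(¬(p5 ∨ ((¬¬p4 ∨ ¬p1) ∧ (¬¬p1 ∨ ¬p4))) ∨ ¬p2)   [eliminate →]
⇔ ¬¬(p5 ∨ ((¬¬p4 ∨ ¬p1) ∧ (¬¬p1 ∨ ¬p4))) ∧ ¬¬p2   [De Morgan]
⇔ (p5 ∨ ((¬¬p4 ∨ ¬p1) ∧ (¬¬p1 ∨ ¬p4))) ∧ ¬¬p2   [double negation]
⇔ (p5 ∨ ((p4 ∨ ¬p1) ∧ (¬¬p1 ∨ ¬p4))) ∧ ¬¬p2   [double negation]
⇔ (p5 ∨ ((p4 ∨ ¬p1) ∧ (p1 ∨ ¬p4))) ∧ ¬¬p2   [double negation]
⇔ (p5 ∨ ((p4 ∨ ¬p1) ∧ (p1 ∨ ¬p4))) ∧ p2   [double negation]
⇔ (p5 ∧ p2) ∨ (p4 ∧ p1 ∧ p2) ∨ (p4 ∧ ¬p4 ∧ p2) ∨ (¬p1 ∧ p1 ∧ p2) ∨ (¬p1 ∧ ¬p4 ∧ p2)   [distribute ∧ over ∨]
⇔ (p5 ∧ p2) ∨ (p4 ∧ p1 ∧ p2) ∨ (¬p1 ∧ ¬p4 ∧ p2)   [simplify]

(p5 ∧ p2) ∨ (p4 ∧ p1 ∧ p2) ∨ (¬p1 ∧ ¬p4 ∧ p2)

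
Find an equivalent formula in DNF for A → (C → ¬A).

A → (C → ¬A)
≡ ¬A ∨ (C → ¬A)   [eliminate →]
≡ ¬A ∨ ¬C ∨ ¬A   [eliminate →]
≡ ¬A ∨ ¬C   [simplify]

¬A ∨ ¬C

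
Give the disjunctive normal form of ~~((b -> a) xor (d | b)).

~~((b -> a) xor (d | b))
⇔ ~~(((b -> a) & ~(d | b)) | (~(b -> a) & (d | b)))   [expand xor]
⇔ ~~(((~b | a) & ~(d | b)) | (~(b -> a) & (d | b)))   [eliminate ->]
⇔ ~~(((~b | a) & ~(d | b)) | (~(~b | a) & (d | b)))   [eliminate ->]
⇔ ((~b | a) & ~(d | b)) | (~(~b | a) & (d | b))   [double negation]
⇔ ((~b | a) & ~d & ~b) | (~(~b | a) & (d | b))   [De Morgan]
⇔ ((~b | a) & ~d & ~b) | (~~b & ~a & (d | b))   [De Morgan]
⇔ ((~b | a) & ~d & ~b) | (b & ~a & (d | b))   [double negation]
⇔ (~b & ~d & ~b) | (a & ~d & ~b) | (b & ~a & d) | (b & ~a & b)   [distribute & over |]
⇔ (~b & ~d) | (b & ~a)   [simplify]

(~b & ~d) | (b & ~a)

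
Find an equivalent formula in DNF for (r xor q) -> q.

(~r & ~q) | q

(r xor q) -> q
⇔ ~(r xor q) | q   [eliminate ->]
⇔ ~((r & ~q) | (~r & q)) | q   [expand xor]
⇔ (~(r & ~q) & ~(~r & q)) | q   [De Morgan]
⇔ ((~r | ~~q) & ~(~r & q)) | q   [De Morgan]
⇔ ((~r | q) & ~(~r & q)) | q   [double negation]
⇔ ((~r | q) & (~~r | ~q)) | q   [De Morgan]
⇔ ((~r | q) & (r | ~q)) | q   [double negation]
⇔ (~r & r) | (~r & ~q) | (q & r) | (q & ~q) | q   [distribute & over |]
⇔ (~r & ~q) | q   [simplify]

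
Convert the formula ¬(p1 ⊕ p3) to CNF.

¬(p1 ⊕ p3)
≡ ¬((p1 ∨ p3) ∧ ¬(p1 ∧ p3))   [expand ⊕]
≡ ¬(p1 ∨ p3) ∨ ¬¬(p1 ∧ p3)   [De Morgan]
≡ (¬p1 ∧ ¬p3) ∨ ¬¬(p1 ∧ p3)   [De Morgan]
≡ (¬p1 ∧ ¬p3) ∨ (p1 ∧ p3)   [double negation]
≡ (¬p1 ∨ p1) ∧ (¬p1 ∨ p3) ∧ (¬p3 ∨ p1) ∧ (¬p3 ∨ p3)   [distribute ∨ over ∧]
≡ (¬p1 ∨ p3) ∧ (¬p3 ∨ p1)   [simplify]

(¬p1 ∨ p3) ∧ (¬p3 ∨ p1)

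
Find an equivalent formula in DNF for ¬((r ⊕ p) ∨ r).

¬r ∧ ¬p

¬((r ⊕ p) ∨ r)
≡ ¬((r ∧ ¬p) ∨ (¬r ∧ p) ∨ r)   (expand ⊕)
≡ ¬(r ∧ ¬p) ∧ ¬(¬r ∧ p) ∧ ¬r   (De Morgan)
≡ (¬r ∨ ¬¬p) ∧ ¬(¬r ∧ p) ∧ ¬r   (De Morgan)
≡ (¬r ∨ p) ∧ ¬(¬r ∧ p) ∧ ¬r   (double negation)
≡ (¬r ∨ p) ∧ (¬¬r ∨ ¬p) ∧ ¬r   (De Morgan)
≡ (¬r ∨ p) ∧ (r ∨ ¬p) ∧ ¬r   (double negation)
≡ (¬r ∧ r ∧ ¬r) ∨ (¬r ∧ ¬p ∧ ¬r) ∨ (p ∧ r ∧ ¬r) ∨ (p ∧ ¬p ∧ ¬r)   (distribute ∧ over ∨)
≡ ¬r ∧ ¬p   (simplify)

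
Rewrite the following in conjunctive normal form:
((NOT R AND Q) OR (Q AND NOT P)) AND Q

((NOT R AND Q) OR (Q AND NOT P)) AND Q
≡ (NOT R OR Q) AND (NOT R OR NOT P) AND (Q OR Q) AND (Q OR NOT P) AND Q   [distribute OR over AND]
≡ (NOT R OR NOT P) AND Q   [simplify]

(NOT R OR NOT P) AND Q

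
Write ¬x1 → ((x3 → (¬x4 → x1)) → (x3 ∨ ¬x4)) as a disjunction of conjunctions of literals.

¬x1 → ((x3 → (¬x4 → x1)) → (x3 ∨ ¬x4))
≡ ¬¬x1 ∨ ((x3 → (¬x4 → x1)) → (x3 ∨ ¬x4))   [eliminate →]
≡ ¬¬x1 ∨ ¬(x3 → (¬x4 → x1)) ∨ x3 ∨ ¬x4   [eliminate →]
≡ ¬¬x1 ∨ ¬(¬x3 ∨ (¬x4 → x1)) ∨ x3 ∨ ¬x4   [eliminate →]
≡ ¬¬x1 ∨ ¬(¬x3 ∨ ¬¬x4 ∨ x1) ∨ x3 ∨ ¬x4   [eliminate →]
≡ x1 ∨ ¬(¬x3 ∨ ¬¬x4 ∨ x1) ∨ x3 ∨ ¬x4   [double negation]
≡ x1 ∨ (¬¬x3 ∧ ¬¬¬x4 ∧ ¬x1) ∨ x3 ∨ ¬x4   [De Morgan]
≡ x1 ∨ (x3 ∧ ¬¬¬x4 ∧ ¬x1) ∨ x3 ∨ ¬x4   [double negation]
≡ x1 ∨ (x3 ∧ ¬x4 ∧ ¬x1) ∨ x3 ∨ ¬x4   [double negation]
≡ x1 ∨ x3 ∨ ¬x4   [simplify]

x1 ∨ x3 ∨ ¬x4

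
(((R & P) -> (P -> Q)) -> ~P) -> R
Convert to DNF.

(~R & P) | (Q & P) | R

(((R & P) -> (P -> Q)) -> ~P) -> R
≡ ~(((R & P) -> (P -> Q)) -> ~P) | R   [eliminate ->]
≡ ~(~((R & P) -> (P -> Q)) | ~P) | R   [eliminate ->]
≡ ~(~(~(R & P) | (P -> Q)) | ~P) | R   [eliminate ->]
≡ ~(~(~(R & P) | ~P | Q) | ~P) | R   [eliminate ->]
≡ (~~(~(R & P) | ~P | Q) & ~~P) | R   [De Morgan]
≡ ((~(R & P) | ~P | Q) & ~~P) | R   [double negation]
≡ ((~R | ~P | ~P | Q) & ~~P) | R   [De Morgan]
≡ ((~R | ~P | ~P | Q) & P) | R   [double negation]
≡ (~R & P) | (~P & P) | (~P & P) | (Q & P) | R   [distribute & over |]
≡ (~R & P) | (Q & P) | R   [simplify]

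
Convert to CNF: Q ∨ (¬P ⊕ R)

(Q ∨ ¬P ∨ R) ∧ (Q ∨ P ∨ ¬R)

Q ∨ (¬P ⊕ R)
= Q ∨ ((¬P ∨ R) ∧ ¬(¬P ∧ R))   — expand ⊕
= Q ∨ ((¬P ∨ R) ∧ (¬¬P ∨ ¬R))   — De Morgan
= Q ∨ ((¬P ∨ R) ∧ (P ∨ ¬R))   — double negation
= (Q ∨ ¬P ∨ R) ∧ (Q ∨ P ∨ ¬R)   — distribute ∨ over ∧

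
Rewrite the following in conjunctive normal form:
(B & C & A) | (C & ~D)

(B | ~D) & C & (A | ~D)

(B & C & A) | (C & ~D)
≡ (B | C) & (B | ~D) & (C | C) & (C | ~D) & (A | C) & (A | ~D)   [distribute | over &]
≡ (B | ~D) & C & (A | ~D)   [simplify]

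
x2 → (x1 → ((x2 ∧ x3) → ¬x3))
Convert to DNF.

x2 → (x1 → ((x2 ∧ x3) → ¬x3))
= ¬x2 ∨ (x1 → ((x2 ∧ x3) → ¬x3))   [eliminate →]
= ¬x2 ∨ ¬x1 ∨ ((x2 ∧ x3) → ¬x3)   [eliminate →]
= ¬x2 ∨ ¬x1 ∨ ¬(x2 ∧ x3) ∨ ¬x3   [eliminate →]
= ¬x2 ∨ ¬x1 ∨ ¬x2 ∨ ¬x3 ∨ ¬x3   [De Morgan]
= ¬x2 ∨ ¬x1 ∨ ¬x3   [simplify]

¬x2 ∨ ¬x1 ∨ ¬x3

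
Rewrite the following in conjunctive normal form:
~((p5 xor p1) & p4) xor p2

~((p5 xor p1) & p4) xor p2
= (~((p5 xor p1) & p4) | p2) & ~(~((p5 xor p1) & p4) & p2)   [expand xor]
= (~((p5 | p1) & ~(p5 & p1) & p4) | p2) & ~(~((p5 xor p1) & p4) & p2)   [expand xor]
= (~((p5 | p1) & ~(p5 & p1) & p4) | p2) & ~(~((p5 | p1) & ~(p5 & p1) & p4) & p2)   [expand xor]
= (~(p5 | p1) | ~~(p5 & p1) | ~p4 | p2) & ~(~((p5 | p1) & ~(p5 & p1) & p4) & p2)   [De Morgan]
= ((~p5 & ~p1) | ~~(p5 & p1) | ~p4 | p2) & ~(~((p5 | p1) & ~(p5 & p1) & p4) & p2)   [De Morgan]
= ((~p5 & ~p1) | (p5 & p1) | ~p4 | p2) & ~(~((p5 | p1) & ~(p5 & p1) & p4) & p2)   [double negation]
= ((~p5 & ~p1) | (p5 & p1) | ~p4 | p2) & (~~((p5 | p1) & ~(p5 & p1) & p4) | ~p2)   [De Morgan]
= ((~p5 & ~p1) | (p5 & p1) | ~p4 | p2) & (((p5 | p1) & ~(p5 & p1) & p4) | ~p2)   [double negation]
= ((~p5 & ~p1) | (p5 & p1) | ~p4 | p2) & (((p5 | p1) & (~p5 | ~p1) & p4) | ~p2)   [De Morgan]
= (~p5 | p5 | ~p4 | p2) & (~p5 | p1 | ~p4 | p2) & (~p1 | p5 | ~p4 | p2) & (~p1 | p1 | ~p4 | p2) & (p5 | p1 | ~p2) & (~p5 | ~p1 | ~p2) & (p4 | ~p2)   [distribute | over &]
= (~p5 | p1 | ~p4 | p2) & (~p1 | p5 | ~p4 | p2) & (p5 | p1 | ~p2) & (~p5 | ~p1 | ~p2) & (p4 | ~p2)   [simplify]

(~p5 | p1 | ~p4 | p2) & (~p1 | p5 | ~p4 | p2) & (p5 | p1 | ~p2) & (~p5 | ~p1 | ~p2) & (p4 | ~p2)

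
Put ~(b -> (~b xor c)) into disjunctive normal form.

b & ~c

~(b -> (~b xor c))
⇔ ~(~b | (~b xor c))   [eliminate ->]
⇔ ~(~b | (~b & ~c) | (~~b & c))   [expand xor]
⇔ ~~b & ~(~b & ~c) & ~(~~b & c)   [De Morgan]
⇔ b & ~(~b & ~c) & ~(~~b & c)   [double negation]
⇔ b & (~~b | ~~c) & ~(~~b & c)   [De Morgan]
⇔ b & (b | ~~c) & ~(~~b & c)   [double negation]
⇔ b & (b | c) & ~(~~b & c)   [double negation]
⇔ b & (b | c) & (~~~b | ~c)   [De Morgan]
⇔ b & (b | c) & (~b | ~c)   [double negation]
⇔ (b & b & ~b) | (b & b & ~c) | (b & c & ~b) | (b & c & ~c)   [distribute & over |]
⇔ b & ~c   [simplify]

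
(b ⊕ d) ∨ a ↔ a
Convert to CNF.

(¬b ∨ d ∨ a) ∧ (¬d ∨ b ∨ a)

(b ⊕ d) ∨ a ↔ a
⇔ ((b ⊕ d) ∨ a → a) ∧ (a → (b ⊕ d) ∨ a)
⇔ (¬((b ⊕ d) ∨ a) ∨ a) ∧ (a → (b ⊕ d) ∨ a)
⇔ (¬((b ∨ d) ∧ ¬(b ∧ d) ∨ a) ∨ a) ∧ (a → (b ⊕ d) ∨ a)
⇔ (¬((b ∨ d) ∧ ¬(b ∧ d) ∨ a) ∨ a) ∧ (¬a ∨ (b ⊕ d) ∨ a)
⇔ (¬((b ∨ d) ∧ ¬(b ∧ d) ∨ a) ∨ a) ∧ (¬a ∨ (b ∨ d) ∧ ¬(b ∧ d) ∨ a)
⇔ (¬((b ∨ d) ∧ ¬(b ∧ d)) ∧ ¬a ∨ a) ∧ (¬a ∨ (b ∨ d) ∧ ¬(b ∧ d) ∨ a)
⇔ ((¬(b ∨ d) ∨ ¬¬(b ∧ d)) ∧ ¬a ∨ a) ∧ (¬a ∨ (b ∨ d) ∧ ¬(b ∧ d) ∨ a)
⇔ ((¬b ∧ ¬d ∨ ¬¬(b ∧ d)) ∧ ¬a ∨ a) ∧ (¬a ∨ (b ∨ d) ∧ ¬(b ∧ d) ∨ a)
⇔ ((¬b ∧ ¬d ∨ b ∧ d) ∧ ¬a ∨ a) ∧ (¬a ∨ (b ∨ d) ∧ ¬(b ∧ d) ∨ a)
⇔ ((¬b ∧ ¬d ∨ b ∧ d) ∧ ¬a ∨ a) ∧ (¬a ∨ (b ∨ d) ∧ (¬b ∨ ¬d) ∨ a)
⇔ (¬b ∨ b ∨ a) ∧ (¬b ∨ d ∨ a) ∧ (¬d ∨ b ∨ a) ∧ (¬d ∨ d ∨ a) ∧ (¬a ∨ a) ∧ (¬a ∨ b ∨ d ∨ a) ∧ (¬a ∨ ¬b ∨ ¬d ∨ a)
⇔ (¬b ∨ d ∨ a) ∧ (¬d ∨ b ∨ a)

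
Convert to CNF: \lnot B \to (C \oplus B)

\lnot B \to (C \oplus B)
≡ \lnot \lnot B \lor (C \oplus B)   [eliminate \to]
≡ \lnot \lnot B \lor ((C \lor B) \land \lnot (C \land B))   [expand \oplus]
≡ B \lor ((C \lor B) \land \lnot (C \land B))   [double negation]
≡ B \lor ((C \lor B) \land (\lnot C \lor \lnot B))   [De Morgan]
≡ (B \lor C \lor B) \land (B \lor \lnot C \lor \lnot B)   [distribute \lor over \land]
≡ B \lor C   [simplify]

B \lor C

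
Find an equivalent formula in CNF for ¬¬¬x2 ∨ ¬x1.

¬x2 ∨ ¬x1

¬¬¬x2 ∨ ¬x1
⇔ ¬x2 ∨ ¬x1   — double negation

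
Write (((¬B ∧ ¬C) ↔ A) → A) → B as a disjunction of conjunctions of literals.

(C ∧ ¬A) ∨ B

(((¬B ∧ ¬C) ↔ A) → A) → B
≡ ¬(((¬B ∧ ¬C) ↔ A) → A) ∨ B   [eliminate →]
≡ ¬(¬((¬B ∧ ¬C) ↔ A) ∨ A) ∨ B   [eliminate →]
≡ ¬(¬(((¬B ∧ ¬C) → A) ∧ (A → (¬B ∧ ¬C))) ∨ A) ∨ B   [eliminate ↔]
≡ ¬(¬((¬(¬B ∧ ¬C) ∨ A) ∧ (A → (¬B ∧ ¬C))) ∨ A) ∨ B   [eliminate →]
≡ ¬(¬((¬(¬B ∧ ¬C) ∨ A) ∧ (¬A ∨ (¬B ∧ ¬C))) ∨ A) ∨ B   [eliminate →]
≡ (¬¬((¬(¬B ∧ ¬C) ∨ A) ∧ (¬A ∨ (¬B ∧ ¬C))) ∧ ¬A) ∨ B   [De Morgan]
≡ ((¬(¬B ∧ ¬C) ∨ A) ∧ (¬A ∨ (¬B ∧ ¬C)) ∧ ¬A) ∨ B   [double negation]
≡ ((¬¬B ∨ ¬¬C ∨ A) ∧ (¬A ∨ (¬B ∧ ¬C)) ∧ ¬A) ∨ B   [De Morgan]
≡ ((B ∨ ¬¬C ∨ A) ∧ (¬A ∨ (¬B ∧ ¬C)) ∧ ¬A) ∨ B   [double negation]
≡ ((B ∨ C ∨ A) ∧ (¬A ∨ (¬B ∧ ¬C)) ∧ ¬A) ∨ B   [double negation]
≡ (B ∧ ¬A ∧ ¬A) ∨ (B ∧ ¬B ∧ ¬C ∧ ¬A) ∨ (C ∧ ¬A ∧ ¬A) ∨ (C ∧ ¬B ∧ ¬C ∧ ¬A) ∨ (A ∧ ¬A ∧ ¬A) ∨ (A ∧ ¬B ∧ ¬C ∧ ¬A) ∨ B   [distribute ∧ over ∨]
≡ (C ∧ ¬A) ∨ B   [simplify]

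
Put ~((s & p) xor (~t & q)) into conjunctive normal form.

(~s | ~p | ~t) & (~s | ~p | q) & (t | ~q | s) & (t | ~q | p)

~((s & p) xor (~t & q))
= ~(((s & p) | (~t & q)) & ~(s & p & ~t & q))   (expand xor)
= ~((s & p) | (~t & q)) | ~~(s & p & ~t & q)   (De Morgan)
= (~(s & p) & ~(~t & q)) | ~~(s & p & ~t & q)   (De Morgan)
= ((~s | ~p) & ~(~t & q)) | ~~(s & p & ~t & q)   (De Morgan)
= ((~s | ~p) & (~~t | ~q)) | ~~(s & p & ~t & q)   (De Morgan)
= ((~s | ~p) & (t | ~q)) | ~~(s & p & ~t & q)   (double negation)
= ((~s | ~p) & (t | ~q)) | (s & p & ~t & q)   (double negation)
= (~s | ~p | s) & (~s | ~p | p) & (~s | ~p | ~t) & (~s | ~p | q) & (t | ~q | s) & (t | ~q | p) & (t | ~q | ~t) & (t | ~q | q)   (distribute | over &)
= (~s | ~p | ~t) & (~s | ~p | q) & (t | ~q | s) & (t | ~q | p)   (simplify)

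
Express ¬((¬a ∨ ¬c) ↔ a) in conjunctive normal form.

¬((¬a ∨ ¬c) ↔ a)
⇔ ¬(((¬a ∨ ¬c) → a) ∧ (a → (¬a ∨ ¬c)))   (eliminate ↔)
⇔ ¬((¬(¬a ∨ ¬c) ∨ a) ∧ (a → (¬a ∨ ¬c)))   (eliminate →)
⇔ ¬((¬(¬a ∨ ¬c) ∨ a) ∧ (¬a ∨ ¬a ∨ ¬c))   (eliminate →)
⇔ ¬(¬(¬a ∨ ¬c) ∨ a) ∨ ¬(¬a ∨ ¬a ∨ ¬c)   (De Morgan)
⇔ (¬¬(¬a ∨ ¬c) ∧ ¬a) ∨ ¬(¬a ∨ ¬a ∨ ¬c)   (De Morgan)
⇔ ((¬a ∨ ¬c) ∧ ¬a) ∨ ¬(¬a ∨ ¬a ∨ ¬c)   (double negation)
⇔ ((¬a ∨ ¬c) ∧ ¬a) ∨ (¬¬a ∧ ¬¬a ∧ ¬¬c)   (De Morgan)
⇔ ((¬a ∨ ¬c) ∧ ¬a) ∨ (a ∧ ¬¬a ∧ ¬¬c)   (double negation)
⇔ ((¬a ∨ ¬c) ∧ ¬a) ∨ (a ∧ a ∧ ¬¬c)   (double negation)
⇔ ((¬a ∨ ¬c) ∧ ¬a) ∨ (a ∧ a ∧ c)   (double negation)
⇔ (¬a ∨ ¬c ∨ a) ∧ (¬a ∨ ¬c ∨ a) ∧ (¬a ∨ ¬c ∨ c) ∧ (¬a ∨ a) ∧ (¬a ∨ a) ∧ (¬a ∨ c)   (distribute ∨ over ∧)
⇔ ¬a ∨ c   (simplify)

¬a ∨ c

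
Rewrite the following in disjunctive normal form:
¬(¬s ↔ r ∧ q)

¬s ∧ ¬r ∨ ¬s ∧ ¬q ∨ r ∧ q ∧ s

¬(¬s ↔ r ∧ q)
= ¬((¬s → r ∧ q) ∧ (r ∧ q → ¬s))   [eliminate ↔]
= ¬((¬¬s ∨ r ∧ q) ∧ (r ∧ q → ¬s))   [eliminate →]
= ¬((¬¬s ∨ r ∧ q) ∧ (¬(r ∧ q) ∨ ¬s))   [eliminate →]
= ¬(¬¬s ∨ r ∧ q) ∨ ¬(¬(r ∧ q) ∨ ¬s)   [De Morgan]
= ¬¬¬s ∧ ¬(r ∧ q) ∨ ¬(¬(r ∧ q) ∨ ¬s)   [De Morgan]
= ¬s ∧ ¬(r ∧ q) ∨ ¬(¬(r ∧ q) ∨ ¬s)   [double negation]
= ¬s ∧ (¬r ∨ ¬q) ∨ ¬(¬(r ∧ q) ∨ ¬s)   [De Morgan]
= ¬s ∧ (¬r ∨ ¬q) ∨ ¬¬(r ∧ q) ∧ ¬¬s   [De Morgan]
= ¬s ∧ (¬r ∨ ¬q) ∨ r ∧ q ∧ ¬¬s   [double negation]
= ¬s ∧ (¬r ∨ ¬q) ∨ r ∧ q ∧ s   [double negation]
= ¬s ∧ ¬r ∨ ¬s ∧ ¬q ∨ r ∧ q ∧ s   [distribute ∧ over ∨]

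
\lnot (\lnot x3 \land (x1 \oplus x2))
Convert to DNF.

\lnot (\lnot x3 \land (x1 \oplus x2))
≡ \lnot (\lnot x3 \land ((x1 \land \lnot x2) \lor (\lnot x1 \land x2)))   — expand \oplus
≡ \lnot \lnot x3 \lor \lnot ((x1 \land \lnot x2) \lor (\lnot x1 \land x2))   — De Morgan
≡ x3 \lor \lnot ((x1 \land \lnot x2) \lor (\lnot x1 \land x2))   — double negation
≡ x3 \lor (\lnot (x1 \land \lnot x2) \land \lnot (\lnot x1 \land x2))   — De Morgan
≡ x3 \lor ((\lnot x1 \lor \lnot \lnot x2) \land \lnot (\lnot x1 \land x2))   — De Morgan
≡ x3 \lor ((\lnot x1 \lor x2) \land \lnot (\lnot x1 \land x2))   — double negation
≡ x3 \lor ((\lnot x1 \lor x2) \land (\lnot \lnot x1 \lor \lnot x2))   — De Morgan
≡ x3 \lor ((\lnot x1 \lor x2) \land (x1 \lor \lnot x2))   — double negation
≡ x3 \lor (\lnot x1 \land x1) \lor (\lnot x1 \land \lnot x2) \lor (x2 \land x1) \lor (x2 \land \lnot x2)   — distribute \land over \lor
≡ x3 \lor (\lnot x1 \land \lnot x2) \lor (x2 \land x1)   — simplify

x3 \lor (\lnot x1 \land \lnot x2) \lor (x2 \land x1)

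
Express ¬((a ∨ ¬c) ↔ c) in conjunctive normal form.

¬c ∨ ¬a

¬((a ∨ ¬c) ↔ c)
⇔ ¬(((a ∨ ¬c) → c) ∧ (c → (a ∨ ¬c)))   (eliminate ↔)
⇔ ¬((¬(a ∨ ¬c) ∨ c) ∧ (c → (a ∨ ¬c)))   (eliminate →)
⇔ ¬((¬(a ∨ ¬c) ∨ c) ∧ (¬c ∨ a ∨ ¬c))   (eliminate →)
⇔ ¬(¬(a ∨ ¬c) ∨ c) ∨ ¬(¬c ∨ a ∨ ¬c)   (De Morgan)
⇔ (¬¬(a ∨ ¬c) ∧ ¬c) ∨ ¬(¬c ∨ a ∨ ¬c)   (De Morgan)
⇔ ((a ∨ ¬c) ∧ ¬c) ∨ ¬(¬c ∨ a ∨ ¬c)   (double negation)
⇔ ((a ∨ ¬c) ∧ ¬c) ∨ (¬¬c ∧ ¬a ∧ ¬¬c)   (De Morgan)
⇔ ((a ∨ ¬c) ∧ ¬c) ∨ (c ∧ ¬a ∧ ¬¬c)   (double negation)
⇔ ((a ∨ ¬c) ∧ ¬c) ∨ (c ∧ ¬a ∧ c)   (double negation)
⇔ (a ∨ ¬c ∨ c) ∧ (a ∨ ¬c ∨ ¬a) ∧ (a ∨ ¬c ∨ c) ∧ (¬c ∨ c) ∧ (¬c ∨ ¬a) ∧ (¬c ∨ c)   (distribute ∨ over ∧)
⇔ ¬c ∨ ¬a   (simplify)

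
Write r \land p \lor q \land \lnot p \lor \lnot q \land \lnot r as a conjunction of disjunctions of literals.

r \land p \lor q \land \lnot p \lor \lnot q \land \lnot r
≡ (r \lor q \lor \lnot q) \land (r \lor q \lor \lnot r) \land (r \lor \lnot p \lor \lnot q) \land (r \lor \lnot p \lor \lnot r) \land (p \lor q \lor \lnot q) \land (p \lor q \lor \lnot r) \land (p \lor \lnot p \lor \lnot q) \land (p \lor \lnot p \lor \lnot r)   — distribute \lor over \land
≡ (r \lor \lnot p \lor \lnot q) \land (p \lor q \lor \lnot r)   — simplify

(r \lor \lnot p \lor \lnot q) \land (p \lor q \lor \lnot r)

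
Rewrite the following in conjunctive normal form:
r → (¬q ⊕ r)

r → (¬q ⊕ r)
≡ ¬r ∨ (¬q ⊕ r)   [eliminate →]
≡ ¬r ∨ ((¬q ∨ r) ∧ ¬(¬q ∧ r))   [expand ⊕]
≡ ¬r ∨ ((¬q ∨ r) ∧ (¬¬q ∨ ¬r))   [De Morgan]
≡ ¬r ∨ ((¬q ∨ r) ∧ (q ∨ ¬r))   [double negation]
≡ (¬r ∨ ¬q ∨ r) ∧ (¬r ∨ q ∨ ¬r)   [distribute ∨ over ∧]
≡ ¬r ∨ q   [simplify]

¬r ∨ q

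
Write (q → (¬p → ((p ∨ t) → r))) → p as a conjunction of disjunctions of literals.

(q ∨ p) ∧ (p ∨ t) ∧ (¬r ∨ p)

(q → (¬p → ((p ∨ t) → r))) → p
= ¬(q → (¬p → ((p ∨ t) → r))) ∨ p   (eliminate →)
= ¬(¬q ∨ (¬p → ((p ∨ t) → r))) ∨ p   (eliminate →)
= ¬(¬q ∨ ¬¬p ∨ ((p ∨ t) → r)) ∨ p   (eliminate →)
= ¬(¬q ∨ ¬¬p ∨ ¬(p ∨ t) ∨ r) ∨ p   (eliminate →)
= (¬¬q ∧ ¬¬¬p ∧ ¬¬(p ∨ t) ∧ ¬r) ∨ p   (De Morgan)
= (q ∧ ¬¬¬p ∧ ¬¬(p ∨ t) ∧ ¬r) ∨ p   (double negation)
= (q ∧ ¬p ∧ ¬¬(p ∨ t) ∧ ¬r) ∨ p   (double negation)
= (q ∧ ¬p ∧ (p ∨ t) ∧ ¬r) ∨ p   (double negation)
= (q ∨ p) ∧ (¬p ∨ p) ∧ (p ∨ t ∨ p) ∧ (¬r ∨ p)   (distribute ∨ over ∧)
= (q ∨ p) ∧ (p ∨ t) ∧ (¬r ∨ p)   (simplify)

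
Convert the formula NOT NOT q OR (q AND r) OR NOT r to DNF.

q OR NOT r

NOT NOT q OR (q AND r) OR NOT r
≡ q OR (q AND r) OR NOT r
≡ q OR NOT r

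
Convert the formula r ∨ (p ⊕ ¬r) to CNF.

r ∨ (p ⊕ ¬r)
⇔ r ∨ ((p ∨ ¬r) ∧ ¬(p ∧ ¬r))   [expand ⊕]
⇔ r ∨ ((p ∨ ¬r) ∧ (¬p ∨ ¬¬r))   [De Morgan]
⇔ r ∨ ((p ∨ ¬r) ∧ (¬p ∨ r))   [double negation]
⇔ (r ∨ p ∨ ¬r) ∧ (r ∨ ¬p ∨ r)   [distribute ∨ over ∧]
⇔ r ∨ ¬p   [simplify]

r ∨ ¬p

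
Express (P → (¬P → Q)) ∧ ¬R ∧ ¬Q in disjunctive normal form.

(P → (¬P → Q)) ∧ ¬R ∧ ¬Q
≡ (¬P ∨ (¬P → Q)) ∧ ¬R ∧ ¬Q   [eliminate →]
≡ (¬P ∨ ¬¬P ∨ Q) ∧ ¬R ∧ ¬Q   [eliminate →]
≡ (¬P ∨ P ∨ Q) ∧ ¬R ∧ ¬Q   [double negation]
≡ (¬P ∧ ¬R ∧ ¬Q) ∨ (P ∧ ¬R ∧ ¬Q) ∨ (Q ∧ ¬R ∧ ¬Q)   [distribute ∧ over ∨]
≡ (¬P ∧ ¬R ∧ ¬Q) ∨ (P ∧ ¬R ∧ ¬Q)   [simplify]

(¬P ∧ ¬R ∧ ¬Q) ∨ (P ∧ ¬R ∧ ¬Q)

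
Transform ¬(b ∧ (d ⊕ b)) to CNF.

¬(b ∧ (d ⊕ b))
= ¬(b ∧ (d ∨ b) ∧ ¬(d ∧ b))   — expand ⊕
= ¬b ∨ ¬(d ∨ b) ∨ ¬¬(d ∧ b)   — De Morgan
= ¬b ∨ (¬d ∧ ¬b) ∨ ¬¬(d ∧ b)   — De Morgan
= ¬b ∨ (¬d ∧ ¬b) ∨ (d ∧ b)   — double negation
= (¬b ∨ ¬d ∨ d) ∧ (¬b ∨ ¬d ∨ b) ∧ (¬b ∨ ¬b ∨ d) ∧ (¬b ∨ ¬b ∨ b)   — distribute ∨ over ∧
= ¬b ∨ d   — simplify

¬b ∨ d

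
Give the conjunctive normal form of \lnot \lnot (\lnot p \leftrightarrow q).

(p \lor q) \land (\lnot q \lor \lnot p)

\lnot \lnot (\lnot p \leftrightarrow q)
≡ \lnot \lnot ((\lnot p \to q) \land (q \to \lnot p))   [eliminate \leftrightarrow]
≡ \lnot \lnot ((\lnot \lnot p \lor q) \land (q \to \lnot p))   [eliminate \to]
≡ \lnot \lnot ((\lnot \lnot p \lor q) \land (\lnot q \lor \lnot p))   [eliminate \to]
≡ (\lnot \lnot p \lor q) \land (\lnot q \lor \lnot p)   [double negation]
≡ (p \lor q) \land (\lnot q \lor \lnot p)   [double negation]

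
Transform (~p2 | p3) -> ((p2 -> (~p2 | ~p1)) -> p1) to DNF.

(p2 & ~p3) | p1

(~p2 | p3) -> ((p2 -> (~p2 | ~p1)) -> p1)
≡ ~(~p2 | p3) | ((p2 -> (~p2 | ~p1)) -> p1)   [eliminate ->]
≡ ~(~p2 | p3) | ~(p2 -> (~p2 | ~p1)) | p1   [eliminate ->]
≡ ~(~p2 | p3) | ~(~p2 | ~p2 | ~p1) | p1   [eliminate ->]
≡ (~~p2 & ~p3) | ~(~p2 | ~p2 | ~p1) | p1   [De Morgan]
≡ (p2 & ~p3) | ~(~p2 | ~p2 | ~p1) | p1   [double negation]
≡ (p2 & ~p3) | (~~p2 & ~~p2 & ~~p1) | p1   [De Morgan]
≡ (p2 & ~p3) | (p2 & ~~p2 & ~~p1) | p1   [double negation]
≡ (p2 & ~p3) | (p2 & p2 & ~~p1) | p1   [double negation]
≡ (p2 & ~p3) | (p2 & p2 & p1) | p1   [double negation]
≡ (p2 & ~p3) | p1   [simplify]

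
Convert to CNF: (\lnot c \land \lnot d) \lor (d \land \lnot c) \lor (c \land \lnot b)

\lnot c \lor \lnot b

(\lnot c \land \lnot d) \lor (d \land \lnot c) \lor (c \land \lnot b)
⇔ (\lnot c \lor d \lor c) \land (\lnot c \lor d \lor \lnot b) \land (\lnot c \lor \lnot c \lor c) \land (\lnot c \lor \lnot c \lor \lnot b) \land (\lnot d \lor d \lor c) \land (\lnot d \lor d \lor \lnot b) \land (\lnot d \lor \lnot c \lor c) \land (\lnot d \lor \lnot c \lor \lnot b)   [distribute \lor over \land]
⇔ \lnot c \lor \lnot b   [simplify]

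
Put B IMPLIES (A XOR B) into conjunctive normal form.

B IMPLIES (A XOR B)
= NOT B OR (A XOR B)
= NOT B OR ((A OR B) AND NOT (A AND B))
= NOT B OR ((A OR B) AND (NOT A OR NOT B))
= (NOT B OR A OR B) AND (NOT B OR NOT A OR NOT B)
= NOT B OR NOT A

NOT B OR NOT A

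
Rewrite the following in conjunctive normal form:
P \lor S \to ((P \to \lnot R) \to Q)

P \lor S \to ((P \to \lnot R) \to Q)
≡ \lnot (P \lor S) \lor ((P \to \lnot R) \to Q)   [eliminate \to]
≡ \lnot (P \lor S) \lor \lnot (P \to \lnot R) \lor Q   [eliminate \to]
≡ \lnot (P \lor S) \lor \lnot (\lnot P \lor \lnot R) \lor Q   [eliminate \to]
≡ \lnot P \land \lnot S \lor \lnot (\lnot P \lor \lnot R) \lor Q   [De Morgan]
≡ \lnot P \land \lnot S \lor \lnot \lnot P \land \lnot \lnot R \lor Q   [De Morgan]
≡ \lnot P \land \lnot S \lor P \land \lnot \lnot R \lor Q   [double negation]
≡ \lnot P \land \lnot S \lor P \land R \lor Q   [double negation]
≡ (\lnot P \lor P \lor Q) \land (\lnot P \lor R \lor Q) \land (\lnot S \lor P \lor Q) \land (\lnot S \lor R \lor Q)   [distribute \lor over \land]
≡ (\lnot P \lor R \lor Q) \land (\lnot S \lor P \lor Q) \land (\lnot S \lor R \lor Q)   [simplify]

(\lnot P \lor R \lor Q) \land (\lnot S \lor P \lor Q) \land (\lnot S \lor R \lor Q)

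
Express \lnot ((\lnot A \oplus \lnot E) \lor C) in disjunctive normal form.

\lnot ((\lnot A \oplus \lnot E) \lor C)
≡ \lnot ((\lnot A \land \lnot \lnot E) \lor (\lnot \lnot A \land \lnot E) \lor C)   [expand \oplus]
≡ \lnot (\lnot A \land \lnot \lnot E) \land \lnot (\lnot \lnot A \land \lnot E) \land \lnot C   [De Morgan]
≡ (\lnot \lnot A \lor \lnot \lnot \lnot E) \land \lnot (\lnot \lnot A \land \lnot E) \land \lnot C   [De Morgan]
≡ (A \lor \lnot \lnot \lnot E) \land \lnot (\lnot \lnot A \land \lnot E) \land \lnot C   [double negation]
≡ (A \lor \lnot E) \land \lnot (\lnot \lnot A \land \lnot E) \land \lnot C   [double negation]
≡ (A \lor \lnot E) \land (\lnot \lnot \lnot A \lor \lnot \lnot E) \land \lnot C   [De Morgan]
≡ (A \lor \lnot E) \land (\lnot A \lor \lnot \lnot E) \land \lnot C   [double negation]
≡ (A \lor \lnot E) \land (\lnot A \lor E) \land \lnot C   [double negation]
≡ (A \land \lnot A \land \lnot C) \lor (A \land E \land \lnot C) \lor (\lnot E \land \lnot A \land \lnot C) \lor (\lnot E \land E \land \lnot C)   [distribute \land over \lor]
≡ (A \land E \land \lnot C) \lor (\lnot E \land \lnot A \land \lnot C)   [simplify]

(A \land E \land \lnot C) \lor (\lnot E \land \lnot A \land \lnot C)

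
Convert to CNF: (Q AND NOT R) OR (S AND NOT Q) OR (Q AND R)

(Q AND NOT R) OR (S AND NOT Q) OR (Q AND R)
≡ (Q OR S OR Q) AND (Q OR S OR R) AND (Q OR NOT Q OR Q) AND (Q OR NOT Q OR R) AND (NOT R OR S OR Q) AND (NOT R OR S OR R) AND (NOT R OR NOT Q OR Q) AND (NOT R OR NOT Q OR R)   [distribute OR over AND]
≡ Q OR S   [simplify]

Q OR S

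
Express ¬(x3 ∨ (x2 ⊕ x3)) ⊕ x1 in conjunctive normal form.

¬(x3 ∨ (x2 ⊕ x3)) ⊕ x1
⇔ (¬(x3 ∨ (x2 ⊕ x3)) ∨ x1) ∧ ¬(¬(x3 ∨ (x2 ⊕ x3)) ∧ x1)   [expand ⊕]
⇔ (¬(x3 ∨ ((x2 ∨ x3) ∧ ¬(x2 ∧ x3))) ∨ x1) ∧ ¬(¬(x3 ∨ (x2 ⊕ x3)) ∧ x1)   [expand ⊕]
⇔ (¬(x3 ∨ ((x2 ∨ x3) ∧ ¬(x2 ∧ x3))) ∨ x1) ∧ ¬(¬(x3 ∨ ((x2 ∨ x3) ∧ ¬(x2 ∧ x3))) ∧ x1)   [expand ⊕]
⇔ ((¬x3 ∧ ¬((x2 ∨ x3) ∧ ¬(x2 ∧ x3))) ∨ x1) ∧ ¬(¬(x3 ∨ ((x2 ∨ x3) ∧ ¬(x2 ∧ x3))) ∧ x1)   [De Morgan]
⇔ ((¬x3 ∧ (¬(x2 ∨ x3) ∨ ¬¬(x2 ∧ x3))) ∨ x1) ∧ ¬(¬(x3 ∨ ((x2 ∨ x3) ∧ ¬(x2 ∧ x3))) ∧ x1)   [De Morgan]
⇔ ((¬x3 ∧ ((¬x2 ∧ ¬x3) ∨ ¬¬(x2 ∧ x3))) ∨ x1) ∧ ¬(¬(x3 ∨ ((x2 ∨ x3) ∧ ¬(x2 ∧ x3))) ∧ x1)   [De Morgan]
⇔ ((¬x3 ∧ ((¬x2 ∧ ¬x3) ∨ (x2 ∧ x3))) ∨ x1) ∧ ¬(¬(x3 ∨ ((x2 ∨ x3) ∧ ¬(x2 ∧ x3))) ∧ x1)   [double negation]
⇔ ((¬x3 ∧ ((¬x2 ∧ ¬x3) ∨ (x2 ∧ x3))) ∨ x1) ∧ (¬¬(x3 ∨ ((x2 ∨ x3) ∧ ¬(x2 ∧ x3))) ∨ ¬x1)   [De Morgan]
⇔ ((¬x3 ∧ ((¬x2 ∧ ¬x3) ∨ (x2 ∧ x3))) ∨ x1) ∧ (x3 ∨ ((x2 ∨ x3) ∧ ¬(x2 ∧ x3)) ∨ ¬x1)   [double negation]
⇔ ((¬x3 ∧ ((¬x2 ∧ ¬x3) ∨ (x2 ∧ x3))) ∨ x1) ∧ (x3 ∨ ((x2 ∨ x3) ∧ (¬x2 ∨ ¬x3)) ∨ ¬x1)   [De Morgan]
⇔ (¬x3 ∨ x1) ∧ (¬x2 ∨ x2 ∨ x1) ∧ (¬x2 ∨ x3 ∨ x1) ∧ (¬x3 ∨ x2 ∨ x1) ∧ (¬x3 ∨ x3 ∨ x1) ∧ (x3 ∨ x2 ∨ x3 ∨ ¬x1) ∧ (x3 ∨ ¬x2 ∨ ¬x3 ∨ ¬x1)   [distribute ∨ over ∧]
⇔ (¬x3 ∨ x1) ∧ (¬x2 ∨ x3 ∨ x1) ∧ (x3 ∨ x2 ∨ ¬x1)   [simplify]

(¬x3 ∨ x1) ∧ (¬x2 ∨ x3 ∨ x1) ∧ (x3 ∨ x2 ∨ ¬x1)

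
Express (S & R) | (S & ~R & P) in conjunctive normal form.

S & (R | P)

(S & R) | (S & ~R & P)
⇔ (S | S) & (S | ~R) & (S | P) & (R | S) & (R | ~R) & (R | P)   [distribute | over &]
⇔ S & (R | P)   [simplify]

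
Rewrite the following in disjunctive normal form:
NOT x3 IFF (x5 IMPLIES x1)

(x3 AND x5 AND NOT x1) OR (NOT x5 AND NOT x3) OR (x1 AND NOT x3)

NOT x3 IFF (x5 IMPLIES x1)
≡ (NOT x3 IMPLIES (x5 IMPLIES x1)) AND ((x5 IMPLIES x1) IMPLIES NOT x3)   — eliminate IFF
≡ (NOT NOT x3 OR (x5 IMPLIES x1)) AND ((x5 IMPLIES x1) IMPLIES NOT x3)   — eliminate IMPLIES
≡ (NOT NOT x3 OR NOT x5 OR x1) AND ((x5 IMPLIES x1) IMPLIES NOT x3)   — eliminate IMPLIES
≡ (NOT NOT x3 OR NOT x5 OR x1) AND (NOT (x5 IMPLIES x1) OR NOT x3)   — eliminate IMPLIES
≡ (NOT NOT x3 OR NOT x5 OR x1) AND (NOT (NOT x5 OR x1) OR NOT x3)   — eliminate IMPLIES
≡ (x3 OR NOT x5 OR x1) AND (NOT (NOT x5 OR x1) OR NOT x3)   — double negation
≡ (x3 OR NOT x5 OR x1) AND ((NOT NOT x5 AND NOT x1) OR NOT x3)   — De Morgan
≡ (x3 OR NOT x5 OR x1) AND ((x5 AND NOT x1) OR NOT x3)   — double negation
≡ (x3 AND x5 AND NOT x1) OR (x3 AND NOT x3) OR (NOT x5 AND x5 AND NOT x1) OR (NOT x5 AND NOT x3) OR (x1 AND x5 AND NOT x1) OR (x1 AND NOT x3)   — distribute AND over OR
≡ (x3 AND x5 AND NOT x1) OR (NOT x5 AND NOT x3) OR (x1 AND NOT x3)   — simplify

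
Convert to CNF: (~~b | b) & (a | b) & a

(~~b | b) & (a | b) & a
≡ (b | b) & (a | b) & a   (double negation)
≡ b & a   (simplify)

b & a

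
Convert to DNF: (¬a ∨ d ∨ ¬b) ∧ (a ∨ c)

(¬a ∨ d ∨ ¬b) ∧ (a ∨ c)
≡ (¬a ∧ a) ∨ (¬a ∧ c) ∨ (d ∧ a) ∨ (d ∧ c) ∨ (¬b ∧ a) ∨ (¬b ∧ c)
≡ (¬a ∧ c) ∨ (d ∧ a) ∨ (d ∧ c) ∨ (¬b ∧ a) ∨ (¬b ∧ c)

(¬a ∧ c) ∨ (d ∧ a) ∨ (d ∧ c) ∨ (¬b ∧ a) ∨ (¬b ∧ c)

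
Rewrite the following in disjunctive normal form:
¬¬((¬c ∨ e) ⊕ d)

(¬c ∧ ¬d) ∨ (e ∧ ¬d) ∨ (c ∧ ¬e ∧ d)

¬¬((¬c ∨ e) ⊕ d)
= ¬¬(((¬c ∨ e) ∧ ¬d) ∨ (¬(¬c ∨ e) ∧ d))   — expand ⊕
= ((¬c ∨ e) ∧ ¬d) ∨ (¬(¬c ∨ e) ∧ d)   — double negation
= ((¬c ∨ e) ∧ ¬d) ∨ (¬¬c ∧ ¬e ∧ d)   — De Morgan
= ((¬c ∨ e) ∧ ¬d) ∨ (c ∧ ¬e ∧ d)   — double negation
= (¬c ∧ ¬d) ∨ (e ∧ ¬d) ∨ (c ∧ ¬e ∧ d)   — distribute ∧ over ∨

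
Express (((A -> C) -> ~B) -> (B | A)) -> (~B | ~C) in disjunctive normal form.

(((A -> C) -> ~B) -> (B | A)) -> (~B | ~C)
⇔ ~(((A -> C) -> ~B) -> (B | A)) | ~B | ~C   — eliminate ->
⇔ ~(~((A -> C) -> ~B) | B | A) | ~B | ~C   — eliminate ->
⇔ ~(~(~(A -> C) | ~B) | B | A) | ~B | ~C   — eliminate ->
⇔ ~(~(~(~A | C) | ~B) | B | A) | ~B | ~C   — eliminate ->
⇔ (~~(~(~A | C) | ~B) & ~B & ~A) | ~B | ~C   — De Morgan
⇔ ((~(~A | C) | ~B) & ~B & ~A) | ~B | ~C   — double negation
⇔ (((~~A & ~C) | ~B) & ~B & ~A) | ~B | ~C   — De Morgan
⇔ (((A & ~C) | ~B) & ~B & ~A) | ~B | ~C   — double negation
⇔ (A & ~C & ~B & ~A) | (~B & ~B & ~A) | ~B | ~C   — distribute & over |
⇔ ~B | ~C   — simplify

~B | ~C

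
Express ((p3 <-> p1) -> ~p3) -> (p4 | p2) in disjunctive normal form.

((p3 <-> p1) -> ~p3) -> (p4 | p2)
≡ ~((p3 <-> p1) -> ~p3) | p4 | p2   [eliminate ->]
≡ ~(~(p3 <-> p1) | ~p3) | p4 | p2   [eliminate ->]
≡ ~(~((p3 -> p1) & (p1 -> p3)) | ~p3) | p4 | p2   [eliminate <->]
≡ ~(~((~p3 | p1) & (p1 -> p3)) | ~p3) | p4 | p2   [eliminate ->]
≡ ~(~((~p3 | p1) & (~p1 | p3)) | ~p3) | p4 | p2   [eliminate ->]
≡ (~~((~p3 | p1) & (~p1 | p3)) & ~~p3) | p4 | p2   [De Morgan]
≡ ((~p3 | p1) & (~p1 | p3) & ~~p3) | p4 | p2   [double negation]
≡ ((~p3 | p1) & (~p1 | p3) & p3) | p4 | p2   [double negation]
≡ (~p3 & ~p1 & p3) | (~p3 & p3 & p3) | (p1 & ~p1 & p3) | (p1 & p3 & p3) | p4 | p2   [distribute & over |]
≡ (p1 & p3) | p4 | p2   [simplify]

(p1 & p3) | p4 | p2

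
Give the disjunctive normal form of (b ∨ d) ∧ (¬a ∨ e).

(b ∨ d) ∧ (¬a ∨ e)
≡ (b ∧ ¬a) ∨ (b ∧ e) ∨ (d ∧ ¬a) ∨ (d ∧ e)   (distribute ∧ over ∨)

(b ∧ ¬a) ∨ (b ∧ e) ∨ (d ∧ ¬a) ∨ (d ∧ e)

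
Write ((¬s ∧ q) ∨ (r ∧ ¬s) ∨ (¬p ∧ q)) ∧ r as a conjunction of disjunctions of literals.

(¬s ∨ ¬p) ∧ (¬s ∨ q) ∧ r

((¬s ∧ q) ∨ (r ∧ ¬s) ∨ (¬p ∧ q)) ∧ r
≡ (¬s ∨ r ∨ ¬p) ∧ (¬s ∨ r ∨ q) ∧ (¬s ∨ ¬s ∨ ¬p) ∧ (¬s ∨ ¬s ∨ q) ∧ (q ∨ r ∨ ¬p) ∧ (q ∨ r ∨ q) ∧ (q ∨ ¬s ∨ ¬p) ∧ (q ∨ ¬s ∨ q) ∧ r   — distribute ∨ over ∧
≡ (¬s ∨ ¬p) ∧ (¬s ∨ q) ∧ r   — simplify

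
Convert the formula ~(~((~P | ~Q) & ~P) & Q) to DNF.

~P | ~Q

~(~((~P | ~Q) & ~P) & Q)
≡ ~~((~P | ~Q) & ~P) | ~Q   [De Morgan]
≡ ((~P | ~Q) & ~P) | ~Q   [double negation]
≡ (~P & ~P) | (~Q & ~P) | ~Q   [distribute & over |]
≡ ~P | ~Q   [simplify]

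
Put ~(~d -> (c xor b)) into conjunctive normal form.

~d & (~c | b) & (~b | c)

~(~d -> (c xor b))
= ~(~~d | (c xor b))   — eliminate ->
= ~(~~d | ((c | b) & ~(c & b)))   — expand xor
= ~~~d & ~((c | b) & ~(c & b))   — De Morgan
= ~d & ~((c | b) & ~(c & b))   — double negation
= ~d & (~(c | b) | ~~(c & b))   — De Morgan
= ~d & ((~c & ~b) | ~~(c & b))   — De Morgan
= ~d & ((~c & ~b) | (c & b))   — double negation
= ~d & (~c | c) & (~c | b) & (~b | c) & (~b | b)   — distribute | over &
= ~d & (~c | b) & (~b | c)   — simplify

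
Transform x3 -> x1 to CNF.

x3 -> x1
≡ ~x3 | x1   [eliminate ->]

~x3 | x1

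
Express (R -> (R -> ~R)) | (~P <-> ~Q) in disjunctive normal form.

~R | (P & Q) | (~Q & ~P)

(R -> (R -> ~R)) | (~P <-> ~Q)
≡ ~R | (R -> ~R) | (~P <-> ~Q)   [eliminate ->]
≡ ~R | ~R | ~R | (~P <-> ~Q)   [eliminate ->]
≡ ~R | ~R | ~R | ((~P -> ~Q) & (~Q -> ~P))   [eliminate <->]
≡ ~R | ~R | ~R | ((~~P | ~Q) & (~Q -> ~P))   [eliminate ->]
≡ ~R | ~R | ~R | ((~~P | ~Q) & (~~Q | ~P))   [eliminate ->]
≡ ~R | ~R | ~R | ((P | ~Q) & (~~Q | ~P))   [double negation]
≡ ~R | ~R | ~R | ((P | ~Q) & (Q | ~P))   [double negation]
≡ ~R | ~R | ~R | (P & Q) | (P & ~P) | (~Q & Q) | (~Q & ~P)   [distribute & over |]
≡ ~R | (P & Q) | (~Q & ~P)   [simplify]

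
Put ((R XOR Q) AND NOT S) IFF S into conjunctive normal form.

((R XOR Q) AND NOT S) IFF S
≡ (((R XOR Q) AND NOT S) IMPLIES S) AND (S IMPLIES ((R XOR Q) AND NOT S))   (eliminate IFF)
≡ (NOT ((R XOR Q) AND NOT S) OR S) AND (S IMPLIES ((R XOR Q) AND NOT S))   (eliminate IMPLIES)
≡ (NOT ((R OR Q) AND NOT (R AND Q) AND NOT S) OR S) AND (S IMPLIES ((R XOR Q) AND NOT S))   (expand XOR)
≡ (NOT ((R OR Q) AND NOT (R AND Q) AND NOT S) OR S) AND (NOT S OR ((R XOR Q) AND NOT S))   (eliminate IMPLIES)
≡ (NOT ((R OR Q) AND NOT (R AND Q) AND NOT S) OR S) AND (NOT S OR ((R OR Q) AND NOT (R AND Q) AND NOT S))   (expand XOR)
≡ (NOT (R OR Q) OR NOT NOT (R AND Q) OR NOT NOT S OR S) AND (NOT S OR ((R OR Q) AND NOT (R AND Q) AND NOT S))   (De Morgan)
≡ ((NOT R AND NOT Q) OR NOT NOT (R AND Q) OR NOT NOT S OR S) AND (NOT S OR ((R OR Q) AND NOT (R AND Q) AND NOT S))   (De Morgan)
≡ ((NOT R AND NOT Q) OR (R AND Q) OR NOT NOT S OR S) AND (NOT S OR ((R OR Q) AND NOT (R AND Q) AND NOT S))   (double negation)
≡ ((NOT R AND NOT Q) OR (R AND Q) OR S OR S) AND (NOT S OR ((R OR Q) AND NOT (R AND Q) AND NOT S))   (double negation)
≡ ((NOT R AND NOT Q) OR (R AND Q) OR S OR S) AND (NOT S OR ((R OR Q) AND (NOT R OR NOT Q) AND NOT S))   (De Morgan)
≡ (NOT R OR R OR S OR S) AND (NOT R OR Q OR S OR S) AND (NOT Q OR R OR S OR S) AND (NOT Q OR Q OR S OR S) AND (NOT S OR R OR Q) AND (NOT S OR NOT R OR NOT Q) AND (NOT S OR NOT S)   (distribute OR over AND)
≡ (NOT R OR Q OR S) AND (NOT Q OR R OR S) AND NOT S   (simplify)

(NOT R OR Q OR S) AND (NOT Q OR R OR S) AND NOT S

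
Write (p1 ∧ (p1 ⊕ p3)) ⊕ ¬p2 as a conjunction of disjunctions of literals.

(p1 ∧ (p1 ⊕ p3)) ⊕ ¬p2
≡ ((p1 ∧ (p1 ⊕ p3)) ∨ ¬p2) ∧ ¬(p1 ∧ (p1 ⊕ p3) ∧ ¬p2)
≡ ((p1 ∧ (p1 ∨ p3) ∧ ¬(p1 ∧ p3)) ∨ ¬p2) ∧ ¬(p1 ∧ (p1 ⊕ p3) ∧ ¬p2)
≡ ((p1 ∧ (p1 ∨ p3) ∧ ¬(p1 ∧ p3)) ∨ ¬p2) ∧ ¬(p1 ∧ (p1 ∨ p3) ∧ ¬(p1 ∧ p3) ∧ ¬p2)
≡ ((p1 ∧ (p1 ∨ p3) ∧ (¬p1 ∨ ¬p3)) ∨ ¬p2) ∧ ¬(p1 ∧ (p1 ∨ p3) ∧ ¬(p1 ∧ p3) ∧ ¬p2)
≡ ((p1 ∧ (p1 ∨ p3) ∧ (¬p1 ∨ ¬p3)) ∨ ¬p2) ∧ (¬p1 ∨ ¬(p1 ∨ p3) ∨ ¬¬(p1 ∧ p3) ∨ ¬¬p2)
≡ ((p1 ∧ (p1 ∨ p3) ∧ (¬p1 ∨ ¬p3)) ∨ ¬p2) ∧ (¬p1 ∨ (¬p1 ∧ ¬p3) ∨ ¬¬(p1 ∧ p3) ∨ ¬¬p2)
≡ ((p1 ∧ (p1 ∨ p3) ∧ (¬p1 ∨ ¬p3)) ∨ ¬p2) ∧ (¬p1 ∨ (¬p1 ∧ ¬p3) ∨ (p1 ∧ p3) ∨ ¬¬p2)
≡ ((p1 ∧ (p1 ∨ p3) ∧ (¬p1 ∨ ¬p3)) ∨ ¬p2) ∧ (¬p1 ∨ (¬p1 ∧ ¬p3) ∨ (p1 ∧ p3) ∨ p2)
≡ (p1 ∨ ¬p2) ∧ (p1 ∨ p3 ∨ ¬p2) ∧ (¬p1 ∨ ¬p3 ∨ ¬p2) ∧ (¬p1 ∨ ¬p1 ∨ p1 ∨ p2) ∧ (¬p1 ∨ ¬p1 ∨ p3 ∨ p2) ∧ (¬p1 ∨ ¬p3 ∨ p1 ∨ p2) ∧ (¬p1 ∨ ¬p3 ∨ p3 ∨ p2)
≡ (p1 ∨ ¬p2) ∧ (¬p1 ∨ ¬p3 ∨ ¬p2) ∧ (¬p1 ∨ p3 ∨ p2)

(p1 ∨ ¬p2) ∧ (¬p1 ∨ ¬p3 ∨ ¬p2) ∧ (¬p1 ∨ p3 ∨ p2)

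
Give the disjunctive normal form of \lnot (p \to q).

\lnot (p \to q)
≡ \lnot (\lnot p \lor q)
≡ \lnot \lnot p \land \lnot q
≡ p \land \lnot q

p \land \lnot q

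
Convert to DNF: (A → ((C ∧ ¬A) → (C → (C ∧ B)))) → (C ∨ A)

C ∨ A

(A → ((C ∧ ¬A) → (C → (C ∧ B)))) → (C ∨ A)
= ¬(A → ((C ∧ ¬A) → (C → (C ∧ B)))) ∨ C ∨ A   — eliminate →
= ¬(¬A ∨ ((C ∧ ¬A) → (C → (C ∧ B)))) ∨ C ∨ A   — eliminate →
= ¬(¬A ∨ ¬(C ∧ ¬A) ∨ (C → (C ∧ B))) ∨ C ∨ A   — eliminate →
= ¬(¬A ∨ ¬(C ∧ ¬A) ∨ ¬C ∨ (C ∧ B)) ∨ C ∨ A   — eliminate →
= (¬¬A ∧ ¬¬(C ∧ ¬A) ∧ ¬¬C ∧ ¬(C ∧ B)) ∨ C ∨ A   — De Morgan
= (A ∧ ¬¬(C ∧ ¬A) ∧ ¬¬C ∧ ¬(C ∧ B)) ∨ C ∨ A   — double negation
= (A ∧ C ∧ ¬A ∧ ¬¬C ∧ ¬(C ∧ B)) ∨ C ∨ A   — double negation
= (A ∧ C ∧ ¬A ∧ C ∧ ¬(C ∧ B)) ∨ C ∨ A   — double negation
= (A ∧ C ∧ ¬A ∧ C ∧ (¬C ∨ ¬B)) ∨ C ∨ A   — De Morgan
= (A ∧ C ∧ ¬A ∧ C ∧ ¬C) ∨ (A ∧ C ∧ ¬A ∧ C ∧ ¬B) ∨ C ∨ A   — distribute ∧ over ∨
= C ∨ A   — simplify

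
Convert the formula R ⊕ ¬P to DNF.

R ∧ P ∨ ¬R ∧ ¬P

R ⊕ ¬P
≡ R ∧ ¬¬P ∨ ¬R ∧ ¬P   — expand ⊕
≡ R ∧ P ∨ ¬R ∧ ¬P   — double negation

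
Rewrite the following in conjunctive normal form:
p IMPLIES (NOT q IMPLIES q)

p IMPLIES (NOT q IMPLIES q)
≡ NOT p OR (NOT q IMPLIES q)   [eliminate IMPLIES]
≡ NOT p OR NOT NOT q OR q   [eliminate IMPLIES]
≡ NOT p OR q OR q   [double negation]
≡ NOT p OR q   [simplify]

NOT p OR q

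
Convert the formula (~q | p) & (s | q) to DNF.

(~q | p) & (s | q)
⇔ (~q & s) | (~q & q) | (p & s) | (p & q)   [distribute & over |]
⇔ (~q & s) | (p & s) | (p & q)   [simplify]

(~q & s) | (p & s) | (p & q)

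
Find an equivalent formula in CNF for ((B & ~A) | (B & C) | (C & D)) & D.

((B & ~A) | (B & C) | (C & D)) & D
≡ (B | B | C) & (B | B | D) & (B | C | C) & (B | C | D) & (~A | B | C) & (~A | B | D) & (~A | C | C) & (~A | C | D) & D   [distribute | over &]
≡ (B | C) & (~A | C) & D   [simplify]

(B | C) & (~A | C) & D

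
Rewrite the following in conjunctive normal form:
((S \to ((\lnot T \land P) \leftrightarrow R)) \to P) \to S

\lnot P \lor S

((S \to ((\lnot T \land P) \leftrightarrow R)) \to P) \to S
⇔ \lnot ((S \to ((\lnot T \land P) \leftrightarrow R)) \to P) \lor S   — eliminate \to
⇔ \lnot (\lnot (S \to ((\lnot T \land P) \leftrightarrow R)) \lor P) \lor S   — eliminate \to
⇔ \lnot (\lnot (\lnot S \lor ((\lnot T \land P) \leftrightarrow R)) \lor P) \lor S   — eliminate \to
⇔ \lnot (\lnot (\lnot S \lor (((\lnot T \land P) \to R) \land (R \to (\lnot T \land P)))) \lor P) \lor S   — eliminate \leftrightarrow
⇔ \lnot (\lnot (\lnot S \lor ((\lnot (\lnot T \land P) \lor R) \land (R \to (\lnot T \land P)))) \lor P) \lor S   — eliminate \to
⇔ \lnot (\lnot (\lnot S \lor ((\lnot (\lnot T \land P) \lor R) \land (\lnot R \lor (\lnot T \land P)))) \lor P) \lor S   — eliminate \to
⇔ (\lnot \lnot (\lnot S \lor ((\lnot (\lnot T \land P) \lor R) \land (\lnot R \lor (\lnot T \land P)))) \land \lnot P) \lor S   — De Morgan
⇔ ((\lnot S \lor ((\lnot (\lnot T \land P) \lor R) \land (\lnot R \lor (\lnot T \land P)))) \land \lnot P) \lor S   — double negation
⇔ ((\lnot S \lor ((\lnot \lnot T \lor \lnot P \lor R) \land (\lnot R \lor (\lnot T \land P)))) \land \lnot P) \lor S   — De Morgan
⇔ ((\lnot S \lor ((T \lor \lnot P \lor R) \land (\lnot R \lor (\lnot T \land P)))) \land \lnot P) \lor S   — double negation
⇔ (\lnot S \lor T \lor \lnot P \lor R \lor S) \land (\lnot S \lor \lnot R \lor \lnot T \lor S) \land (\lnot S \lor \lnot R \lor P \lor S) \land (\lnot P \lor S)   — distribute \lor over \land
⇔ \lnot P \lor S   — simplify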